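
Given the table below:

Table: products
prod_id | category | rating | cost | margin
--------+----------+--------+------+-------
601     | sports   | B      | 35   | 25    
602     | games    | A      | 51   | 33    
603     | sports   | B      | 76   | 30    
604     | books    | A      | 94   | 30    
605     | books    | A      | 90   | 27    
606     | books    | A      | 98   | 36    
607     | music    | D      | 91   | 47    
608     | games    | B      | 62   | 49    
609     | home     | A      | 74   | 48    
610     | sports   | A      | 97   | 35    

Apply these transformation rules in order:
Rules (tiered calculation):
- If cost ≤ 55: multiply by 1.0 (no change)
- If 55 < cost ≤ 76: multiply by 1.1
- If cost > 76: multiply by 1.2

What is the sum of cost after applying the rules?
883.2

Step 1: Tier 1 (cost ≤ 55): 2 records, sum = 86 × 1.0 = 86.0
Step 2: Tier 2 (55 < cost ≤ 76): 3 records, sum = 212 × 1.1 = 233.2
Step 3: Tier 3 (cost > 76): 5 records, sum = 470 × 1.2 = 564.0
Step 4: Final sum = 86.0 + 233.2 + 564.0 = 883.2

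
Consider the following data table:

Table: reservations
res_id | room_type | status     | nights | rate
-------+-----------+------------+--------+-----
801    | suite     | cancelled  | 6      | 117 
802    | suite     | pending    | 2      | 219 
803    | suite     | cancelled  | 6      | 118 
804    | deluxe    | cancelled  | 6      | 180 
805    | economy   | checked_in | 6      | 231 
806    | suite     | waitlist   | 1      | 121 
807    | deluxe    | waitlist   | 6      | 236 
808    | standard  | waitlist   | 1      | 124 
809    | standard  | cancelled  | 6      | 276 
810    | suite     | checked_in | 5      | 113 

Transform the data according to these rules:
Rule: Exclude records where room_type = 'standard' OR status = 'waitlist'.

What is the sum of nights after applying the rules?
31

Step 1: Find records where room_type = 'standard' OR status = 'waitlist'
Step 2: 4 records match, summing to 14
Step 3: Original sum: 45
Step 4: Remaining sum = 45 - 14 = 31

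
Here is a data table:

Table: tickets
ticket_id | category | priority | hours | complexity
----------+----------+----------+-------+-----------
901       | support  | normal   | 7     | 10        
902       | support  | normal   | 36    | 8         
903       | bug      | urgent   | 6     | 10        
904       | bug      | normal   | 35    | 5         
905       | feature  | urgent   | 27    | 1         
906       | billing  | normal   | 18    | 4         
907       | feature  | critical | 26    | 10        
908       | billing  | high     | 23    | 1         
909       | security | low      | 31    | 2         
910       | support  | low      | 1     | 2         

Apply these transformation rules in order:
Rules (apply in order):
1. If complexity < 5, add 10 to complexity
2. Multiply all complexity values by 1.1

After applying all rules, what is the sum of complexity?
113.3

Step 1: Apply Rule 1 - Add 10 to records with complexity < 5
  - 5 records affected: 10 + (5 × 10) = 60
  - Unaffected records: 43
  - Sum after Rule 1: 103
Step 2: Apply Rule 2 - Multiply all by 1.1
  - 103 × 1.1 = 113.3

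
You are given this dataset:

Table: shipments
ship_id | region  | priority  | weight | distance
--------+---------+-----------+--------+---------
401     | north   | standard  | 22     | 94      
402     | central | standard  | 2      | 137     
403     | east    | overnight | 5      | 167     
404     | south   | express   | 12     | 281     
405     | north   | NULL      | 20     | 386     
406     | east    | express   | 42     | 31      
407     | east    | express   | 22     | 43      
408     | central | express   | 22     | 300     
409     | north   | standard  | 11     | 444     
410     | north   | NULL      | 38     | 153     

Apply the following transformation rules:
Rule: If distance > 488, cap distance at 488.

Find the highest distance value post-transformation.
444

Step 1: Original maximum distance = 444
Step 2: Check cap of 488 against maximum
Step 3: No records exceed the cap (max 444 <= cap 488), so no capping applies
Step 4: Maximum after transformation = 444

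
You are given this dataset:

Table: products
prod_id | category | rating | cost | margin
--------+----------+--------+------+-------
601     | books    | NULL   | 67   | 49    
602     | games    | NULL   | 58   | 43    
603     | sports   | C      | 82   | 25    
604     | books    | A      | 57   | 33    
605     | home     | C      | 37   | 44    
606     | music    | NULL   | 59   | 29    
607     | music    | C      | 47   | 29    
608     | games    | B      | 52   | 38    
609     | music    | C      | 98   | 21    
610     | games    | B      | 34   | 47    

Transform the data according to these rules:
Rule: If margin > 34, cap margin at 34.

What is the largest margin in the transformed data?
34

Step 1: Original maximum margin = 49
Step 2: Apply cap at 34
Step 3: 5 records had margin > 34 and were capped
Step 4: Maximum after transformation = 34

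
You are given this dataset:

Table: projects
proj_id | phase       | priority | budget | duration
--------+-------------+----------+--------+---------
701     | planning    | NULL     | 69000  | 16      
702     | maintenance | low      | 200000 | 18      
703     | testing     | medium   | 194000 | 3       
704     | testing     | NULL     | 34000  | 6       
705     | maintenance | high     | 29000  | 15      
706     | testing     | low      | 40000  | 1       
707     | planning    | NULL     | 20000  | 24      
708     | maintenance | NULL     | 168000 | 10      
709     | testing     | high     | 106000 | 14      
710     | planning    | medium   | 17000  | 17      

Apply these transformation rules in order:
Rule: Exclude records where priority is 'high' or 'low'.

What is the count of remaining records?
6

Step 1: Count records to exclude
  - 2 (high) + 2 (low) = 4 records
Step 2: Total records: 10
Step 3: Remaining = 10 - 4 = 6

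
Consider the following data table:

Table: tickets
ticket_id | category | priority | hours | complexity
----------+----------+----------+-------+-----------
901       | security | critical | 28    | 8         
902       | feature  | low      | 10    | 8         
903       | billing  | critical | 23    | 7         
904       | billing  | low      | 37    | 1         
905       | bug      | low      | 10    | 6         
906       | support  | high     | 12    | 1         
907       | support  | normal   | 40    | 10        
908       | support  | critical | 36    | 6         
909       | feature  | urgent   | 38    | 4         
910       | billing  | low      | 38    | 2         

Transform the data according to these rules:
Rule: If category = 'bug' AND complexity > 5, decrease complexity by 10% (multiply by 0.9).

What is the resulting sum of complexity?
52.4

Step 1: Find records where category = 'bug' AND complexity > 5
Step 2: 1 records match, summing to 6
Step 3: After multiplier: 6 × 0.9 = 5.4
Step 4: Unaffected records sum: 47
Step 5: Final sum = 5.4 + 47 = 52.4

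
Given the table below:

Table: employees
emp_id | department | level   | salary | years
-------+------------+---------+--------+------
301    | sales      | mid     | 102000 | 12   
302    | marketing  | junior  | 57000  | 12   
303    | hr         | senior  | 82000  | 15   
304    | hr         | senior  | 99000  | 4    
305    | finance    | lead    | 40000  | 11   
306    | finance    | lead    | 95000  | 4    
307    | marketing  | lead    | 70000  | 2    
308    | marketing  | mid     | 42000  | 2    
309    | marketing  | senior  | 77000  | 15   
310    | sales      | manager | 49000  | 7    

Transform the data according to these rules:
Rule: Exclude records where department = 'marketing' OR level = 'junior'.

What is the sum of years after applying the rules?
53

Step 1: Find records where department = 'marketing' OR level = 'junior'
Step 2: 4 records match, summing to 31
Step 3: Original sum: 84
Step 4: Remaining sum = 84 - 31 = 53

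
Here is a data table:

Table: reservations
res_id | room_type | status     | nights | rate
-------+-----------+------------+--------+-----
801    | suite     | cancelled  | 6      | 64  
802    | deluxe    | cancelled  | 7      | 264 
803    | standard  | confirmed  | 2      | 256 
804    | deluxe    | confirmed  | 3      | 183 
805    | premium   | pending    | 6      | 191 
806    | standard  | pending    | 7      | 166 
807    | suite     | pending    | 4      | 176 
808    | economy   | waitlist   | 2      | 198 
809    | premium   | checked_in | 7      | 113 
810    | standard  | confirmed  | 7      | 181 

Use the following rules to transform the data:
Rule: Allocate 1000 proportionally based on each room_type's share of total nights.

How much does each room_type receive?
deluxe: 196.08, economy: 39.22, premium: 254.9, standard: 313.73, suite: 196.08

Step 1: Calculate total nights = 51
Step 2: Calculate each room_type's proportion:
  deluxe: 10/51 = 19.61% → 196.08
  economy: 2/51 = 3.92% → 39.22
  premium: 13/51 = 25.49% → 254.9
  standard: 16/51 = 31.37% → 313.73
  suite: 10/51 = 19.61% → 196.08
Step 3: Verify: sum of allocations ≈ 1000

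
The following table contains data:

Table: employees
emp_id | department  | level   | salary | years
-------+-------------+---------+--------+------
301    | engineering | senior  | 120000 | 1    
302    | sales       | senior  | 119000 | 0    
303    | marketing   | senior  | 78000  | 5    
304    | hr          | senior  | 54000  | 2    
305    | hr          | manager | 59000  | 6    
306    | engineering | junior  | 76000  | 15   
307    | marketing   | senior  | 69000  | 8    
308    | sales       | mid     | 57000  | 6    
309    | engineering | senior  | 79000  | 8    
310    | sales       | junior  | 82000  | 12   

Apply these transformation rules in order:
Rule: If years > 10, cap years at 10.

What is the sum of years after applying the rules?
56

Step 1: 2 records have years > 10
Step 2: These records originally summed to 27
Step 3: After capping: 2 × 10 = 20
Step 4: Unaffected records sum: 36
Step 5: Final sum = 20 + 36 = 56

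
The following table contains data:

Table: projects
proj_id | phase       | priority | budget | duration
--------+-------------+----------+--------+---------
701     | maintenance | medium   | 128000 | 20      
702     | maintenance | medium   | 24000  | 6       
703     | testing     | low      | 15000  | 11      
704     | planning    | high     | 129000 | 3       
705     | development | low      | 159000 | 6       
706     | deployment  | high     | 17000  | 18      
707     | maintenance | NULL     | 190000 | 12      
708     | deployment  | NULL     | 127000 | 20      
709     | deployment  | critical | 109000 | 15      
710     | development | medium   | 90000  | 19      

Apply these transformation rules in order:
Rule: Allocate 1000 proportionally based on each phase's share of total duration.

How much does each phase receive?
deployment: 407.69, development: 192.31, maintenance: 292.31, planning: 23.08, testing: 84.62

Step 1: Calculate total duration = 130
Step 2: Calculate each phase's proportion:
  deployment: 53/130 = 40.77% → 407.69
  development: 25/130 = 19.23% → 192.31
  maintenance: 38/130 = 29.23% → 292.31
  planning: 3/130 = 2.31% → 23.08
  testing: 11/130 = 8.46% → 84.62
Step 3: Verify: sum of allocations ≈ 1000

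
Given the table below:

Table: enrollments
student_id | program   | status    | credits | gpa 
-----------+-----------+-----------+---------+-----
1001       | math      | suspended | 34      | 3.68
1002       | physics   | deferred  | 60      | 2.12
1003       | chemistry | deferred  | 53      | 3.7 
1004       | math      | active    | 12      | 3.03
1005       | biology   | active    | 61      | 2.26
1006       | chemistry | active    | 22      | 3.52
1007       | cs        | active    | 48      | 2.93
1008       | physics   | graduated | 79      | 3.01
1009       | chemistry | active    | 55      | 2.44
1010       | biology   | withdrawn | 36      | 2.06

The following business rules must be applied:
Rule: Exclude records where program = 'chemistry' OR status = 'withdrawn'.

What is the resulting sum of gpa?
17.03

Step 1: Find records where program = 'chemistry' OR status = 'withdrawn'
Step 2: 4 records match, summing to 11.72
Step 3: Original sum: 28.75
Step 4: Remaining sum = 28.75 - 11.72 = 17.03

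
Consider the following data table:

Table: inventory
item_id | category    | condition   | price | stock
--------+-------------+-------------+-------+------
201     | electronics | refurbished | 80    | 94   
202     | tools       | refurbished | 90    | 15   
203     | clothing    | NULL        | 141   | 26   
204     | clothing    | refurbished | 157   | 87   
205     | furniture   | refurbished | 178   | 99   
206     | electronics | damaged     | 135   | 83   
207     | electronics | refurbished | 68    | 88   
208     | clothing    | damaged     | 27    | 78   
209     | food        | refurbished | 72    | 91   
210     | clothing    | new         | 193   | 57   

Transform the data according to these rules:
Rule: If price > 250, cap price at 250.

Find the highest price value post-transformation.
193

Step 1: Original maximum price = 193
Step 2: Check cap of 250 against maximum
Step 3: No records exceed the cap (max 193 <= cap 250), so no capping applies
Step 4: Maximum after transformation = 193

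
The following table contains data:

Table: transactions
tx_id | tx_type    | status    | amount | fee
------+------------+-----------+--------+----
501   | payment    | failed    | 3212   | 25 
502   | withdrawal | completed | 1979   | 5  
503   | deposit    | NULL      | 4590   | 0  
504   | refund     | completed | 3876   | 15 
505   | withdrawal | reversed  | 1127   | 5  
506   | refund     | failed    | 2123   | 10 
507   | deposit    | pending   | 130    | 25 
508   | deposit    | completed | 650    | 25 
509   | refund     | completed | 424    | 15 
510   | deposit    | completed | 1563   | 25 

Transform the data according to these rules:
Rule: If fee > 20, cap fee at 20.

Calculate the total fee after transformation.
130

Step 1: 4 records have fee > 20
Step 2: These records originally summed to 100
Step 3: After capping: 4 × 20 = 80
Step 4: Unaffected records sum: 50
Step 5: Final sum = 80 + 50 = 130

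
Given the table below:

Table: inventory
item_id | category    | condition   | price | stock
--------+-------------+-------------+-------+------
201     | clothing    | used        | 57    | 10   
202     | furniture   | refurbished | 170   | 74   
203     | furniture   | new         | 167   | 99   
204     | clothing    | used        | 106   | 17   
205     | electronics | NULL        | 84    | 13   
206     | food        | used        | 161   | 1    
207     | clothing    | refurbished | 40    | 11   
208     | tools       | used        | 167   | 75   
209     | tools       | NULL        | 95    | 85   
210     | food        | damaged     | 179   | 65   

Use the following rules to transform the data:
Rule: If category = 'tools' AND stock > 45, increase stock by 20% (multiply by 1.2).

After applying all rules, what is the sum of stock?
482.0

Step 1: Find records where category = 'tools' AND stock > 45
Step 2: 2 records match, summing to 160
Step 3: After multiplier: 160 × 1.2 = 192.0
Step 4: Unaffected records sum: 290
Step 5: Final sum = 192.0 + 290 = 482.0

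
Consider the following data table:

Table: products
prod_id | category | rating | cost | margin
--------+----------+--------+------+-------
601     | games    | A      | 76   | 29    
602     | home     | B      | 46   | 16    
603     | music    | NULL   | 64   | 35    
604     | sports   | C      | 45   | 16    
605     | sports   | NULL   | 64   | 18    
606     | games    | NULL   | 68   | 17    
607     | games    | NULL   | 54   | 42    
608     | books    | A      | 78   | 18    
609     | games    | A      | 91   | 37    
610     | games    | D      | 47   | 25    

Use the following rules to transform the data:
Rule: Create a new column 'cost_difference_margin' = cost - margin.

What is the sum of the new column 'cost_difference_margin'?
380

Step 1: For each record, compute cost - margin
Example calculations:
  76 - 29 = 47
  46 - 16 = 30
  64 - 35 = 29
  ...
Step 2: Sum all derived values
Step 3: Total = 380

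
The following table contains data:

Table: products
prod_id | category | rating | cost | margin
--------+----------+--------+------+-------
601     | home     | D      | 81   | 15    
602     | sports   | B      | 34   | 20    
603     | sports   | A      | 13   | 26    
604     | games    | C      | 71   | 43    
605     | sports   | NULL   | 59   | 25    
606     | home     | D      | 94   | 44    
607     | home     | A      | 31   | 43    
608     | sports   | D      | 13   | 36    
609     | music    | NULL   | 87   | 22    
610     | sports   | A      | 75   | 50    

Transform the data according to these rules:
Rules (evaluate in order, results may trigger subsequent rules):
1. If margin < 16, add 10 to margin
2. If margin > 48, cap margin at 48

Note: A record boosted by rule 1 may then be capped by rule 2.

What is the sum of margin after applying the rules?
332

Step 1: Apply rule 1 to records with margin < 16
  - 1 records get bonus of 10
  - Of these, 0 records then exceed 48 and get capped
Step 2: Apply rule 2 to records with margin > 48
  - 1 records (original) are capped
Step 3: Calculate final sum = 332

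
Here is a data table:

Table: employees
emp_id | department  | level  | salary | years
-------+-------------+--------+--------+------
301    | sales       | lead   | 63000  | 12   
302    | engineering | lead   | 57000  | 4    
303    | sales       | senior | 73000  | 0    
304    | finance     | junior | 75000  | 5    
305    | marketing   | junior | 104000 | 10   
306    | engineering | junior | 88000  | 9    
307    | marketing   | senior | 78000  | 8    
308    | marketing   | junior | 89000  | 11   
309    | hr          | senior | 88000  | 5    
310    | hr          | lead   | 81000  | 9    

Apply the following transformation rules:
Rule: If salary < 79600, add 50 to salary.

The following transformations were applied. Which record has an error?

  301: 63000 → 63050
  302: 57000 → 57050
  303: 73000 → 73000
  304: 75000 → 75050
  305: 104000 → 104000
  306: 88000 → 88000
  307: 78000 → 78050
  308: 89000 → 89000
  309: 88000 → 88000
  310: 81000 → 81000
Record 303 has an error. The correct transformed value should be 73050, not 73000.

Step 1: Check each record against the rule
Step 2: Record 303 has salary = 73000
Step 3: Since 73000 < 79600, the bonus should have been applied
Step 4: Correct value = 73050, but claimed value = 73000
Conclusion: Record 303 has the error.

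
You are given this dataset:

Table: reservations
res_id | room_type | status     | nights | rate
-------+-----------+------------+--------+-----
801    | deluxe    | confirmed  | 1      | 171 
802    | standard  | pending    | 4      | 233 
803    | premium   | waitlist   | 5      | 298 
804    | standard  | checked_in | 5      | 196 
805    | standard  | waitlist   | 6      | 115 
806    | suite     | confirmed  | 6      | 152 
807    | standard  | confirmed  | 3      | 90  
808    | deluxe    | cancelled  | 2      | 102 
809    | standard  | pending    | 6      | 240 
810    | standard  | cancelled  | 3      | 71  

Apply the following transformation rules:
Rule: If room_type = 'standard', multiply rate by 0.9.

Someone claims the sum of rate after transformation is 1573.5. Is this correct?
Yes, the result is correct.

Step 1: Calculate the correct sum after transformation
Step 2: Apply multiplier 0.9 to records where room_type = 'standard'
Step 3: Correct result = 1573.5
Step 4: Claimed result = 1573.5
Step 5: 1573.5 = 1573.5 ✓
Conclusion: The claimed result is correct.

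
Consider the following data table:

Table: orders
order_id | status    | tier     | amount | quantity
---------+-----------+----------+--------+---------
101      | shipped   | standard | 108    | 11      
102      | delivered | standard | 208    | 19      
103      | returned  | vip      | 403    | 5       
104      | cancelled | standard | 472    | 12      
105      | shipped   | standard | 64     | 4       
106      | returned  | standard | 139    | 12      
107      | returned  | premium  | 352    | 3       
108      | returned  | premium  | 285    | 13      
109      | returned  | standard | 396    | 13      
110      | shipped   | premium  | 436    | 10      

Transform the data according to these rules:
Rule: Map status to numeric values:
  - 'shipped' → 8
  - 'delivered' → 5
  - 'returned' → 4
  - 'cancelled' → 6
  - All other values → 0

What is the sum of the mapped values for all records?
55

Step 1: Apply mapping to each record
Step 2: Count by status:
  'shipped': 3 records × 8 = 24
  'delivered': 1 records × 5 = 5
  'returned': 5 records × 4 = 20
  'cancelled': 1 records × 6 = 6
Step 3: Sum all mapped values = 55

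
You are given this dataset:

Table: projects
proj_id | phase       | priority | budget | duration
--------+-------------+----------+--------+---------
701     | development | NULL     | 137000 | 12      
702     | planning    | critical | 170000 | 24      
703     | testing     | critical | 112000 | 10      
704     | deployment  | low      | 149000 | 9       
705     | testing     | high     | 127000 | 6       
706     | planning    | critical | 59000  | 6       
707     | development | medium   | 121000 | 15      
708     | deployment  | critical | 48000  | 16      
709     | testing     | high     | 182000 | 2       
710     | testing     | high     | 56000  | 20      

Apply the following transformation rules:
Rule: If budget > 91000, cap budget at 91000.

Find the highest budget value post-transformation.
91000

Step 1: Original maximum budget = 182000
Step 2: Apply cap at 91000
Step 3: 7 records had budget > 91000 and were capped
Step 4: Maximum after transformation = 91000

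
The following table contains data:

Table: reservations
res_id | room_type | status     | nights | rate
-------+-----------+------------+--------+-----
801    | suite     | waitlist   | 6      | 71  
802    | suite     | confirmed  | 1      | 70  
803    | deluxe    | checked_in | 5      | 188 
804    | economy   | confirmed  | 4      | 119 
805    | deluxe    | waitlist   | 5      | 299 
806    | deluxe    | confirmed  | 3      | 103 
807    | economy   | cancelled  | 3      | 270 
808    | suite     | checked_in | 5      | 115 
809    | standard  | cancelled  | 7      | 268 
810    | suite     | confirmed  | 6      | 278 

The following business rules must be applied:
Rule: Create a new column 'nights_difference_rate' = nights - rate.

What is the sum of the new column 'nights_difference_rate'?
-1736

Step 1: For each record, compute nights - rate
Example calculations:
  6 - 71 = -65
  1 - 70 = -69
  5 - 188 = -183
  ...
Step 2: Sum all derived values
Step 3: Total = -1736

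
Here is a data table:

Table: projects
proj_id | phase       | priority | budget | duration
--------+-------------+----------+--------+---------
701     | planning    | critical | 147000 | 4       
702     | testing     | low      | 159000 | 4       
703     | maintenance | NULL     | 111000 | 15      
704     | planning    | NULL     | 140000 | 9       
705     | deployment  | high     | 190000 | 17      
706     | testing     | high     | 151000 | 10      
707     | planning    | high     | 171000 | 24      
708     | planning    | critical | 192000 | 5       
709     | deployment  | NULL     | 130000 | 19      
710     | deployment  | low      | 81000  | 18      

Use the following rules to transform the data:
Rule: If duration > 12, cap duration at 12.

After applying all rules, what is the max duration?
12

Step 1: Original maximum duration = 24
Step 2: Apply cap at 12
Step 3: 5 records had duration > 12 and were capped
Step 4: Maximum after transformation = 12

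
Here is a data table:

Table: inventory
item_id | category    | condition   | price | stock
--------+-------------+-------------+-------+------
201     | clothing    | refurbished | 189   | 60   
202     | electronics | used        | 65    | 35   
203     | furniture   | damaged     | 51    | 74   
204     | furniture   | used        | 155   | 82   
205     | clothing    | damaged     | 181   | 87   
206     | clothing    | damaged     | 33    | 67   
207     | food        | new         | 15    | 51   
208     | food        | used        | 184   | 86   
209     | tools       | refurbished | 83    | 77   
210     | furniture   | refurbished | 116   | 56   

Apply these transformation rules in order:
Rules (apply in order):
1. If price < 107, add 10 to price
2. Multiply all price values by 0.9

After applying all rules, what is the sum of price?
1009.8

Step 1: Apply Rule 1 - Add 10 to records with price < 107
  - 5 records affected: 247 + (5 × 10) = 297
  - Unaffected records: 825
  - Sum after Rule 1: 1122
Step 2: Apply Rule 2 - Multiply all by 0.9
  - 1122 × 0.9 = 1009.8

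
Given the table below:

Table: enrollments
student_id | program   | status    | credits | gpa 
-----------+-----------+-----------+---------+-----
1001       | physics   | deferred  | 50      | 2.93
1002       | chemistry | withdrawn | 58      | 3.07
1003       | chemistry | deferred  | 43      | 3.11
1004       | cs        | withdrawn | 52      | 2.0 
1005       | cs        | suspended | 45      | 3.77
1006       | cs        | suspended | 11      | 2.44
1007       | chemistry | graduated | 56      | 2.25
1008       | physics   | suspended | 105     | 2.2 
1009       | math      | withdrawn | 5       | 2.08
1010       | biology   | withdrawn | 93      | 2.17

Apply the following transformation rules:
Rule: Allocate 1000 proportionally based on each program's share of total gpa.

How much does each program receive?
biology: 83.4, chemistry: 323.98, cs: 315.53, math: 79.94, physics: 197.16

Step 1: Calculate total gpa = 26.02
Step 2: Calculate each program's proportion:
  biology: 2.17/26.02 = 8.34% → 83.4
  chemistry: 8.43/26.02 = 32.40% → 323.98
  cs: 8.21/26.02 = 31.55% → 315.53
  math: 2.08/26.02 = 7.99% → 79.94
  physics: 5.13/26.02 = 19.72% → 197.16
Step 3: Verify: sum of allocations ≈ 1000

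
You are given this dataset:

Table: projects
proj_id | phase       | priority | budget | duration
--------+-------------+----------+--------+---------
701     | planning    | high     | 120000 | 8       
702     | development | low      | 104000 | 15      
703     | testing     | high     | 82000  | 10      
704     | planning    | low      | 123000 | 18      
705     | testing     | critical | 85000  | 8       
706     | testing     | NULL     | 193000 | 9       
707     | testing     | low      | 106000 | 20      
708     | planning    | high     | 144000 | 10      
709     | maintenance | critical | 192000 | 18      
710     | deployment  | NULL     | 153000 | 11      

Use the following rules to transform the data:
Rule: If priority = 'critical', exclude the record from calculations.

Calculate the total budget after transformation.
1025000

Step 1: Identify records where priority = 'critical'
Step 2: The excluded records sum to 277000
Step 3: Original total budget = 1302000
Step 4: Remaining total = 1302000 - 277000 = 1025000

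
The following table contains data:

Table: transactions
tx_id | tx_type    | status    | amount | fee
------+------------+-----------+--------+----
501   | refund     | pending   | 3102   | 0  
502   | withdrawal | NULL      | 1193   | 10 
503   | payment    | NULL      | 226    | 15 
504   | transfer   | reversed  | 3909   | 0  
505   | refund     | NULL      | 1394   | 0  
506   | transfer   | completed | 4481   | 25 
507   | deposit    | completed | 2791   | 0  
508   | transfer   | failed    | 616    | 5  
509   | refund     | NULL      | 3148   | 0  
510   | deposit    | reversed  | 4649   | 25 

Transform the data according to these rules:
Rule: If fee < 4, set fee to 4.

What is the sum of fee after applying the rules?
100

Step 1: 5 records have fee < 4
Step 2: These records originally summed to 0
Step 3: After setting to minimum: 5 × 4 = 20
Step 4: Unaffected records sum: 80
Step 5: Final sum = 20 + 80 = 100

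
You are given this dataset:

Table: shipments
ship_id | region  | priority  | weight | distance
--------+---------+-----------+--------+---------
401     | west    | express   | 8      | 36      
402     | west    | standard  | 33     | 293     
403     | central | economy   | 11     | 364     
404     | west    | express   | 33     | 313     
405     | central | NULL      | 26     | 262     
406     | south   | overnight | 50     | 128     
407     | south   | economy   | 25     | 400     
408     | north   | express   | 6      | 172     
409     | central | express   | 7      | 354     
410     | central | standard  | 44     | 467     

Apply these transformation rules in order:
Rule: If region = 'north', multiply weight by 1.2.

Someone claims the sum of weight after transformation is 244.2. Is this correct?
Yes, the result is correct.

Step 1: Calculate the correct sum after transformation
Step 2: Apply multiplier 1.2 to records where region = 'north'
Step 3: Correct result = 244.2
Step 4: Claimed result = 244.2
Step 5: 244.2 = 244.2 ✓
Conclusion: The claimed result is correct.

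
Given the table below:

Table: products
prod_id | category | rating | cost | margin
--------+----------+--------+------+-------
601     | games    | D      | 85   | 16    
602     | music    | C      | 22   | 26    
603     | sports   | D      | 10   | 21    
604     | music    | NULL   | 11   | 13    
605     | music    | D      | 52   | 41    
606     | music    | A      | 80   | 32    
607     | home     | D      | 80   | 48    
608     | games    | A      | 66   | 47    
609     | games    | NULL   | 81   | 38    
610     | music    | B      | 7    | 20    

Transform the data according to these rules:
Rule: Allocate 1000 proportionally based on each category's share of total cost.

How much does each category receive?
games: 469.64, home: 161.94, music: 348.18, sports: 20.24

Step 1: Calculate total cost = 494
Step 2: Calculate each category's proportion:
  games: 232/494 = 46.96% → 469.64
  home: 80/494 = 16.19% → 161.94
  music: 172/494 = 34.82% → 348.18
  sports: 10/494 = 2.02% → 20.24
Step 3: Verify: sum of allocations ≈ 1000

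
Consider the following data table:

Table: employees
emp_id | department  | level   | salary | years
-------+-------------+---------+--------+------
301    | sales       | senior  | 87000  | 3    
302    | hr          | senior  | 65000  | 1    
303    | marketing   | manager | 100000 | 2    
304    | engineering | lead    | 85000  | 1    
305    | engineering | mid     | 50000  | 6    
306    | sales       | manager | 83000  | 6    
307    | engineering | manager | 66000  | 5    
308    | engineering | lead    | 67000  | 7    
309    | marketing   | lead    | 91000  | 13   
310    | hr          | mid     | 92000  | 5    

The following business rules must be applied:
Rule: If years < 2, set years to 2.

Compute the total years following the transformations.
51

Step 1: 2 records have years < 2
Step 2: These records originally summed to 2
Step 3: After setting to minimum: 2 × 2 = 4
Step 4: Unaffected records sum: 47
Step 5: Final sum = 4 + 47 = 51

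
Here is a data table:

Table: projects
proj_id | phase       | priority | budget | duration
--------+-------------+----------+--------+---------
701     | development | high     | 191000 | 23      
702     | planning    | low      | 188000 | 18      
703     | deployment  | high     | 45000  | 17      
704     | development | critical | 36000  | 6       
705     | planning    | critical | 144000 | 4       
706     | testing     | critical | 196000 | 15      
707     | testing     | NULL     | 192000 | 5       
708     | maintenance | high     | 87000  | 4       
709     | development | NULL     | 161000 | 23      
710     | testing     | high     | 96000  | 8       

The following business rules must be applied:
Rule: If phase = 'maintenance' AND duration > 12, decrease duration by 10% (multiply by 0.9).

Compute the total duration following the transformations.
123

Step 1: Find records where phase = 'maintenance' AND duration > 12
Step 2: 0 records match, summing to 0
Step 3: After multiplier: 0 × 0.9 = 0.0
Step 4: Unaffected records sum: 123
Step 5: Final sum = 0.0 + 123 = 123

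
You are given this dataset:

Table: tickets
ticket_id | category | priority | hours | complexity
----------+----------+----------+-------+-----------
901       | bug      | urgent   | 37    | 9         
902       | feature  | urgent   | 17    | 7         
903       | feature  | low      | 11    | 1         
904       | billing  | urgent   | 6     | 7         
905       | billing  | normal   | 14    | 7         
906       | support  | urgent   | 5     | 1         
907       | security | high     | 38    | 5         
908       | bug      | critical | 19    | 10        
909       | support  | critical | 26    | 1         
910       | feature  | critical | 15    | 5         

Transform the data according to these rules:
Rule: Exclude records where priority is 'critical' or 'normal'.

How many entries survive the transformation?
6

Step 1: Count records to exclude
  - 3 (critical) + 1 (normal) = 4 records
Step 2: Total records: 10
Step 3: Remaining = 10 - 4 = 6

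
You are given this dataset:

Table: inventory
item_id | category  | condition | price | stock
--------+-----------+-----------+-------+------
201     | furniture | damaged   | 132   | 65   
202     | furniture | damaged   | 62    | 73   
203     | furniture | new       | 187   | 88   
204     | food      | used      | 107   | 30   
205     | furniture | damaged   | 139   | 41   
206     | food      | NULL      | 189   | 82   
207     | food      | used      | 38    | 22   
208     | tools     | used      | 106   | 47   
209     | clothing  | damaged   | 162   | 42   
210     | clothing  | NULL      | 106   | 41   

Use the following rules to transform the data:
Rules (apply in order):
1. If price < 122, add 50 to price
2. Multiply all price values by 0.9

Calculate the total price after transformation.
1330.2

Step 1: Apply Rule 1 - Add 50 to records with price < 122
  - 5 records affected: 419 + (5 × 50) = 669
  - Unaffected records: 809
  - Sum after Rule 1: 1478
Step 2: Apply Rule 2 - Multiply all by 0.9
  - 1478 × 0.9 = 1330.2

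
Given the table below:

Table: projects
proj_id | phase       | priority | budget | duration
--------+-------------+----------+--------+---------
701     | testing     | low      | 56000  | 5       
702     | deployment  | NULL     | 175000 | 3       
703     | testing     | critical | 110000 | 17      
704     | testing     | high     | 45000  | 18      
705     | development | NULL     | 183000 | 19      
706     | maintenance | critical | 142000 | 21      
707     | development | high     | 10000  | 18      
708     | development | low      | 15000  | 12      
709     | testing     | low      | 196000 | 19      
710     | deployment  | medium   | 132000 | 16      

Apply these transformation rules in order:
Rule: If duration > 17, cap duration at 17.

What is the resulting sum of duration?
138

Step 1: 5 records have duration > 17
Step 2: These records originally summed to 95
Step 3: After capping: 5 × 17 = 85
Step 4: Unaffected records sum: 53
Step 5: Final sum = 85 + 53 = 138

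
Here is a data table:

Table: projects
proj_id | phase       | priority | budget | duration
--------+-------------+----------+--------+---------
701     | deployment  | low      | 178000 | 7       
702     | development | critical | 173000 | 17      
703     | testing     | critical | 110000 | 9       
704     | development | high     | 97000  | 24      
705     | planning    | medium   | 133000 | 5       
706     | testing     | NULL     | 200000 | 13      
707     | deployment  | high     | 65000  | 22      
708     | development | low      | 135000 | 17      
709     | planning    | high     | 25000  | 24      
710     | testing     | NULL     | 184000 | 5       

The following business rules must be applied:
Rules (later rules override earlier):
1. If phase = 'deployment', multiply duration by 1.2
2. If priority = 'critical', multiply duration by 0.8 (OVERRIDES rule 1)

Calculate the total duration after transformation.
143.6

Step 1: Rule 2 takes priority for records with priority = 'critical'
  - 2 records: 26 × 0.8 = 20.8
Step 2: Rule 1 applies to remaining records with phase = 'deployment'
  - 2 records: 29 × 1.2 = 34.8
Step 3: Other records unchanged: 88
Step 4: Final sum = 20.8 + 34.8 + 88 = 143.6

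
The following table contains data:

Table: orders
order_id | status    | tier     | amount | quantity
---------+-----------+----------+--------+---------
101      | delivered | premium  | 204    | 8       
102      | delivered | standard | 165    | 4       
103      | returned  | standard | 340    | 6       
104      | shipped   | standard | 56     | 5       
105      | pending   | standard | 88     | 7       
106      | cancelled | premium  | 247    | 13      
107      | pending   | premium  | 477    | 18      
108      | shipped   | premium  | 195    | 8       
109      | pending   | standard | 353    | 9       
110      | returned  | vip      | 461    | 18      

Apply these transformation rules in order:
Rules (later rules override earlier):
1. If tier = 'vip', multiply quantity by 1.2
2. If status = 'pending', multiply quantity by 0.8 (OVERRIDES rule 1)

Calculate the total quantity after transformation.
92.8

Step 1: Rule 2 takes priority for records with status = 'pending'
  - 3 records: 34 × 0.8 = 27.2
Step 2: Rule 1 applies to remaining records with tier = 'vip'
  - 1 records: 18 × 1.2 = 21.6
Step 3: Other records unchanged: 44
Step 4: Final sum = 27.2 + 21.6 + 44 = 92.8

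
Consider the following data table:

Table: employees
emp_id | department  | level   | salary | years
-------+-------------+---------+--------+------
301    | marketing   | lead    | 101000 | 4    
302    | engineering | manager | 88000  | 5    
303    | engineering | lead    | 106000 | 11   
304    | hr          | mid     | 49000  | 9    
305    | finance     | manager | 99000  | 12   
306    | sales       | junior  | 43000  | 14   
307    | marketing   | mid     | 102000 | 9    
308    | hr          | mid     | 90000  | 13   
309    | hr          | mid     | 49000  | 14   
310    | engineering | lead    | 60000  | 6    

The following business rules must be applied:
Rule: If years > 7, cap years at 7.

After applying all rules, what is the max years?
7

Step 1: Original maximum years = 14
Step 2: Apply cap at 7
Step 3: 7 records had years > 7 and were capped
Step 4: Maximum after transformation = 7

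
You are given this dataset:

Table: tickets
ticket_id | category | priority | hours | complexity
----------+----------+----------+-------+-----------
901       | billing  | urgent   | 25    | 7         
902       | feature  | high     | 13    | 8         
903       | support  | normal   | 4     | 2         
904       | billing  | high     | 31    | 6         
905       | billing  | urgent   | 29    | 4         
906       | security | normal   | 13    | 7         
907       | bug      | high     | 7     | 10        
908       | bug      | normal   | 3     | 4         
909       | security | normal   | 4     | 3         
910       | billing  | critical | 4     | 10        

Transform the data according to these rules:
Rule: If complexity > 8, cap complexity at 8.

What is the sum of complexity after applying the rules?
57

Step 1: 2 records have complexity > 8
Step 2: These records originally summed to 20
Step 3: After capping: 2 × 8 = 16
Step 4: Unaffected records sum: 41
Step 5: Final sum = 16 + 41 = 57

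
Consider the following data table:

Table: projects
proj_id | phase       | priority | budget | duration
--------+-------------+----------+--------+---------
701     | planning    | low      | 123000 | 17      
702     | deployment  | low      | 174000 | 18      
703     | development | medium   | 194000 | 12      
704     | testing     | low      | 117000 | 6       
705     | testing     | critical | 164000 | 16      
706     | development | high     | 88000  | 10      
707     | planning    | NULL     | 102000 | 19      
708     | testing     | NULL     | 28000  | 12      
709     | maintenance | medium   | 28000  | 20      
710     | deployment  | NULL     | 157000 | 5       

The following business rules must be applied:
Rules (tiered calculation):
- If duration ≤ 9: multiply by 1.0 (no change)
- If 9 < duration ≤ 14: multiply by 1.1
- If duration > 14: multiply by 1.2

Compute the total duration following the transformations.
156.4

Step 1: Tier 1 (duration ≤ 9): 2 records, sum = 11 × 1.0 = 11.0
Step 2: Tier 2 (9 < duration ≤ 14): 3 records, sum = 34 × 1.1 = 37.4
Step 3: Tier 3 (duration > 14): 5 records, sum = 90 × 1.2 = 108.0
Step 4: Final sum = 11.0 + 37.4 + 108.0 = 156.4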